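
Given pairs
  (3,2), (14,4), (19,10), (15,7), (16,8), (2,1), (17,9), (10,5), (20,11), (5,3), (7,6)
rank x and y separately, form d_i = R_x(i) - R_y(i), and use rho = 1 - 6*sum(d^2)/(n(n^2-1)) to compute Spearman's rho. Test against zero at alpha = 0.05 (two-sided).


Step 1: Rank x and y separately (midranks; no ties here).
rank(x): 3->2, 14->6, 19->10, 15->7, 16->8, 2->1, 17->9, 10->5, 20->11, 5->3, 7->4
rank(y): 2->2, 4->4, 10->10, 7->7, 8->8, 1->1, 9->9, 5->5, 11->11, 3->3, 6->6
Step 2: d_i = R_x(i) - R_y(i); compute d_i^2.
  (2-2)^2=0, (6-4)^2=4, (10-10)^2=0, (7-7)^2=0, (8-8)^2=0, (1-1)^2=0, (9-9)^2=0, (5-5)^2=0, (11-11)^2=0, (3-3)^2=0, (4-6)^2=4
sum(d^2) = 8.
Step 3: rho = 1 - 6*8 / (11*(11^2 - 1)) = 1 - 48/1320 = 0.963636.
Step 4: Under H0, t = rho * sqrt((n-2)/(1-rho^2)) = 10.8186 ~ t(9).
Step 5: Two-sided p-value from the t-distribution with 9 df = 0.000002.
Step 6: alpha = 0.05. reject H0.

rho = 0.9636, p = 0.000002, reject H0 at alpha = 0.05.


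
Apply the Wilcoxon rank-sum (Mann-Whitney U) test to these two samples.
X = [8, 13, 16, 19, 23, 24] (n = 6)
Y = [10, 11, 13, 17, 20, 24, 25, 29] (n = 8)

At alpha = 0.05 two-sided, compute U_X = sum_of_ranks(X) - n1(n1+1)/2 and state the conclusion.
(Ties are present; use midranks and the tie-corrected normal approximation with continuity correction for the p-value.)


Step 1: Combine and sort all 14 observations; assign midranks.
sorted (value, group): (8,X), (10,Y), (11,Y), (13,X), (13,Y), (16,X), (17,Y), (19,X), (20,Y), (23,X), (24,X), (24,Y), (25,Y), (29,Y)
ranks: 8->1, 10->2, 11->3, 13->4.5, 13->4.5, 16->6, 17->7, 19->8, 20->9, 23->10, 24->11.5, 24->11.5, 25->13, 29->14
Step 2: Rank sum for X: R1 = 1 + 4.5 + 6 + 8 + 10 + 11.5 = 41.
Step 3: U_X = R1 - n1(n1+1)/2 = 41 - 6*7/2 = 41 - 21 = 20.
       U_Y = n1*n2 - U_X = 48 - 20 = 28.
Step 4: Ties are present, so use the tie-corrected normal approximation (with continuity correction) for the p-value.
Step 5: p-value = 0.650661; compare to alpha = 0.05. fail to reject H0.

U_X = 20, p = 0.650661, fail to reject H0 at alpha = 0.05.


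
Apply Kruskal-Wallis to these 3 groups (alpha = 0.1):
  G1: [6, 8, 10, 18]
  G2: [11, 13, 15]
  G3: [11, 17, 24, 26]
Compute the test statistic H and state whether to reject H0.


Step 1: Combine all N = 11 observations and assign midranks.
sorted (value, group, rank): (6,G1,1), (8,G1,2), (10,G1,3), (11,G2,4.5), (11,G3,4.5), (13,G2,6), (15,G2,7), (17,G3,8), (18,G1,9), (24,G3,10), (26,G3,11)
Step 2: Sum ranks within each group.
R_1 = 15 (n_1 = 4)
R_2 = 17.5 (n_2 = 3)
R_3 = 33.5 (n_3 = 4)
Step 3: H = 12/(N(N+1)) * sum(R_i^2/n_i) - 3(N+1)
     = 12/(11*12) * (15^2/4 + 17.5^2/3 + 33.5^2/4) - 3*12
     = 0.090909 * 438.896 - 36
     = 3.899621.
Step 4: Ties present; correction factor C = 1 - 6/(11^3 - 11) = 0.995455. Corrected H = 3.899621 / 0.995455 = 3.917428.
Step 5: Under H0, H ~ chi^2(2); p-value = 0.141040.
Step 6: alpha = 0.1. fail to reject H0.

H = 3.9174, df = 2, p = 0.141040, fail to reject H0.


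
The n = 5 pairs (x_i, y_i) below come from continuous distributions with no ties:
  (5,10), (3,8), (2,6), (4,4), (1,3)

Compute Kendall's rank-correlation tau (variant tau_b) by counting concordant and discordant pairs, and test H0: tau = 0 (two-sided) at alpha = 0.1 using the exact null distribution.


Step 1: Enumerate the 10 unordered pairs (i,j) with i<j and classify each by sign(x_j-x_i) * sign(y_j-y_i).
  (1,2):dx=-2,dy=-2->C; (1,3):dx=-3,dy=-4->C; (1,4):dx=-1,dy=-6->C; (1,5):dx=-4,dy=-7->C
  (2,3):dx=-1,dy=-2->C; (2,4):dx=+1,dy=-4->D; (2,5):dx=-2,dy=-5->C; (3,4):dx=+2,dy=-2->D
  (3,5):dx=-1,dy=-3->C; (4,5):dx=-3,dy=-1->C
Step 2: C = 8, D = 2, total pairs = 10.
Step 3: tau = (C - D)/(n(n-1)/2) = (8 - 2)/10 = 0.600000.
Step 4: Exact two-sided p-value (enumerate n! = 120 permutations of y under H0): p = 0.233333.
Step 5: alpha = 0.1. fail to reject H0.

tau_b = 0.6000 (C=8, D=2), p = 0.233333, fail to reject H0.


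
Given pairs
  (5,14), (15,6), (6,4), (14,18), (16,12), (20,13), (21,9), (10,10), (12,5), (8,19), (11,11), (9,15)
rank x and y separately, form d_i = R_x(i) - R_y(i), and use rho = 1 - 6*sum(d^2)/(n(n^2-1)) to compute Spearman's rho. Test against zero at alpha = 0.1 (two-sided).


Step 1: Rank x and y separately (midranks; no ties here).
rank(x): 5->1, 15->9, 6->2, 14->8, 16->10, 20->11, 21->12, 10->5, 12->7, 8->3, 11->6, 9->4
rank(y): 14->9, 6->3, 4->1, 18->11, 12->7, 13->8, 9->4, 10->5, 5->2, 19->12, 11->6, 15->10
Step 2: d_i = R_x(i) - R_y(i); compute d_i^2.
  (1-9)^2=64, (9-3)^2=36, (2-1)^2=1, (8-11)^2=9, (10-7)^2=9, (11-8)^2=9, (12-4)^2=64, (5-5)^2=0, (7-2)^2=25, (3-12)^2=81, (6-6)^2=0, (4-10)^2=36
sum(d^2) = 334.
Step 3: rho = 1 - 6*334 / (12*(12^2 - 1)) = 1 - 2004/1716 = -0.167832.
Step 4: Under H0, t = rho * sqrt((n-2)/(1-rho^2)) = -0.5384 ~ t(10).
Step 5: Two-sided p-value from the t-distribution with 10 df = 0.602099.
Step 6: alpha = 0.1. fail to reject H0.

rho = -0.1678, p = 0.602099, fail to reject H0 at alpha = 0.1.


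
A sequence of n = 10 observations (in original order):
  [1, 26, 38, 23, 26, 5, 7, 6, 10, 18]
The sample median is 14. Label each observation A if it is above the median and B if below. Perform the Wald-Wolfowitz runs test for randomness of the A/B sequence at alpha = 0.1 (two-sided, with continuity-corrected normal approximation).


Step 1: Compute median = 14; label A = above, B = below.
Labels in order: BAAAABBBBA  (n_A = 5, n_B = 5)
Step 2: Count runs R = 4.
Step 3: Under H0 (random ordering), E[R] = 2*n_A*n_B/(n_A+n_B) + 1 = 2*5*5/10 + 1 = 6.0000.
        Var[R] = 2*n_A*n_B*(2*n_A*n_B - n_A - n_B) / ((n_A+n_B)^2 * (n_A+n_B-1)) = 2000/900 = 2.2222.
        SD[R] = 1.4907.
Step 4: Continuity-corrected z = (R + 0.5 - E[R]) / SD[R] = (4 + 0.5 - 6.0000) / 1.4907 = -1.0062.
Step 5: Two-sided p-value via normal approximation = 2*(1 - Phi(|z|)) = 0.314305.
Step 6: alpha = 0.1. fail to reject H0.

R = 4, z = -1.0062, p = 0.314305, fail to reject H0.


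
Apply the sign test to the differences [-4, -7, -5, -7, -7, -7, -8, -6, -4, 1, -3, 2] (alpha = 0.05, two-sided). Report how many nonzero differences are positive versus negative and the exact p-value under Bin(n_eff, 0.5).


Step 1: Discard zero differences. Original n = 12; n_eff = number of nonzero differences = 12.
Nonzero differences (with sign): -4, -7, -5, -7, -7, -7, -8, -6, -4, +1, -3, +2
Step 2: Count signs: positive = 2, negative = 10.
Step 3: Under H0: P(positive) = 0.5, so the number of positives S ~ Bin(12, 0.5).
Step 4: Two-sided exact p-value = sum of Bin(12,0.5) probabilities at or below the observed probability = 0.038574.
Step 5: alpha = 0.05. reject H0.

n_eff = 12, pos = 2, neg = 10, p = 0.038574, reject H0.


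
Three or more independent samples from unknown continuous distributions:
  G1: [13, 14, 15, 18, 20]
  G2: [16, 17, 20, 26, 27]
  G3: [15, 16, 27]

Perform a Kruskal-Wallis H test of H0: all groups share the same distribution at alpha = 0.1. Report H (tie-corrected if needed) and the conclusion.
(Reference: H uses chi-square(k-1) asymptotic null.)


Step 1: Combine all N = 13 observations and assign midranks.
sorted (value, group, rank): (13,G1,1), (14,G1,2), (15,G1,3.5), (15,G3,3.5), (16,G2,5.5), (16,G3,5.5), (17,G2,7), (18,G1,8), (20,G1,9.5), (20,G2,9.5), (26,G2,11), (27,G2,12.5), (27,G3,12.5)
Step 2: Sum ranks within each group.
R_1 = 24 (n_1 = 5)
R_2 = 45.5 (n_2 = 5)
R_3 = 21.5 (n_3 = 3)
Step 3: H = 12/(N(N+1)) * sum(R_i^2/n_i) - 3(N+1)
     = 12/(13*14) * (24^2/5 + 45.5^2/5 + 21.5^2/3) - 3*14
     = 0.065934 * 683.333 - 42
     = 3.054945.
Step 4: Ties present; correction factor C = 1 - 24/(13^3 - 13) = 0.989011. Corrected H = 3.054945 / 0.989011 = 3.088889.
Step 5: Under H0, H ~ chi^2(2); p-value = 0.213430.
Step 6: alpha = 0.1. fail to reject H0.

H = 3.0889, df = 2, p = 0.213430, fail to reject H0.


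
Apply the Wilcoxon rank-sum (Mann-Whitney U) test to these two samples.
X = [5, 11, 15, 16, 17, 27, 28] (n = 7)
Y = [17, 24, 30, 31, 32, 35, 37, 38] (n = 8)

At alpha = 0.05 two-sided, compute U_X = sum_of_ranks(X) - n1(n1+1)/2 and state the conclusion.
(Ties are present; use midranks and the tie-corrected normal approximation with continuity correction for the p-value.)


Step 1: Combine and sort all 15 observations; assign midranks.
sorted (value, group): (5,X), (11,X), (15,X), (16,X), (17,X), (17,Y), (24,Y), (27,X), (28,X), (30,Y), (31,Y), (32,Y), (35,Y), (37,Y), (38,Y)
ranks: 5->1, 11->2, 15->3, 16->4, 17->5.5, 17->5.5, 24->7, 27->8, 28->9, 30->10, 31->11, 32->12, 35->13, 37->14, 38->15
Step 2: Rank sum for X: R1 = 1 + 2 + 3 + 4 + 5.5 + 8 + 9 = 32.5.
Step 3: U_X = R1 - n1(n1+1)/2 = 32.5 - 7*8/2 = 32.5 - 28 = 4.5.
       U_Y = n1*n2 - U_X = 56 - 4.5 = 51.5.
Step 4: Ties are present, so use the tie-corrected normal approximation (with continuity correction) for the p-value.
Step 5: p-value = 0.007719; compare to alpha = 0.05. reject H0.

U_X = 4.5, p = 0.007719, reject H0 at alpha = 0.05.


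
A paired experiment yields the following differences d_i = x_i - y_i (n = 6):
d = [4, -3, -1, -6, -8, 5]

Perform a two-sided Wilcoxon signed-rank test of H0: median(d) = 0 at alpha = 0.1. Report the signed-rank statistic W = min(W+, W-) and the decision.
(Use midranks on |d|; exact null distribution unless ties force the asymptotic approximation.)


Step 1: Drop any zero differences (none here) and take |d_i|.
|d| = [4, 3, 1, 6, 8, 5]
Step 2: Midrank |d_i| (ties get averaged ranks).
ranks: |4|->3, |3|->2, |1|->1, |6|->5, |8|->6, |5|->4
Step 3: Attach original signs; sum ranks with positive sign and with negative sign.
W+ = 3 + 4 = 7
W- = 2 + 1 + 5 + 6 = 14
(Check: W+ + W- = 21 should equal n(n+1)/2 = 21.)
Step 4: Test statistic W = min(W+, W-) = 7.
Step 5: No ties, so the exact null distribution over the 2^6 = 64 sign assignments gives the two-sided p-value = 0.562500.
Step 6: alpha = 0.1. fail to reject H0.

W+ = 7, W- = 14, W = min = 7, p = 0.562500, fail to reject H0.


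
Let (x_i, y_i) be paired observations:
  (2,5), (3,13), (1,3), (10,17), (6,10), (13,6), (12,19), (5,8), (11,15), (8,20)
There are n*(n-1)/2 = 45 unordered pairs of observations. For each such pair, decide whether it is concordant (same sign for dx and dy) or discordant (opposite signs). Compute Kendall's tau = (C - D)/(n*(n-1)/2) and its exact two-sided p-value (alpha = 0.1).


Step 1: Enumerate the 45 unordered pairs (i,j) with i<j and classify each by sign(x_j-x_i) * sign(y_j-y_i).
  (1,2):dx=+1,dy=+8->C; (1,3):dx=-1,dy=-2->C; (1,4):dx=+8,dy=+12->C; (1,5):dx=+4,dy=+5->C
  (1,6):dx=+11,dy=+1->C; (1,7):dx=+10,dy=+14->C; (1,8):dx=+3,dy=+3->C; (1,9):dx=+9,dy=+10->C
  (1,10):dx=+6,dy=+15->C; (2,3):dx=-2,dy=-10->C; (2,4):dx=+7,dy=+4->C; (2,5):dx=+3,dy=-3->D
  (2,6):dx=+10,dy=-7->D; (2,7):dx=+9,dy=+6->C; (2,8):dx=+2,dy=-5->D; (2,9):dx=+8,dy=+2->C
  (2,10):dx=+5,dy=+7->C; (3,4):dx=+9,dy=+14->C; (3,5):dx=+5,dy=+7->C; (3,6):dx=+12,dy=+3->C
  (3,7):dx=+11,dy=+16->C; (3,8):dx=+4,dy=+5->C; (3,9):dx=+10,dy=+12->C; (3,10):dx=+7,dy=+17->C
  (4,5):dx=-4,dy=-7->C; (4,6):dx=+3,dy=-11->D; (4,7):dx=+2,dy=+2->C; (4,8):dx=-5,dy=-9->C
  (4,9):dx=+1,dy=-2->D; (4,10):dx=-2,dy=+3->D; (5,6):dx=+7,dy=-4->D; (5,7):dx=+6,dy=+9->C
  (5,8):dx=-1,dy=-2->C; (5,9):dx=+5,dy=+5->C; (5,10):dx=+2,dy=+10->C; (6,7):dx=-1,dy=+13->D
  (6,8):dx=-8,dy=+2->D; (6,9):dx=-2,dy=+9->D; (6,10):dx=-5,dy=+14->D; (7,8):dx=-7,dy=-11->C
  (7,9):dx=-1,dy=-4->C; (7,10):dx=-4,dy=+1->D; (8,9):dx=+6,dy=+7->C; (8,10):dx=+3,dy=+12->C
  (9,10):dx=-3,dy=+5->D
Step 2: C = 32, D = 13, total pairs = 45.
Step 3: tau = (C - D)/(n(n-1)/2) = (32 - 13)/45 = 0.422222.
Step 4: Exact two-sided p-value (enumerate n! = 3628800 permutations of y under H0): p = 0.108313.
Step 5: alpha = 0.1. fail to reject H0.

tau_b = 0.4222 (C=32, D=13), p = 0.108313, fail to reject H0.


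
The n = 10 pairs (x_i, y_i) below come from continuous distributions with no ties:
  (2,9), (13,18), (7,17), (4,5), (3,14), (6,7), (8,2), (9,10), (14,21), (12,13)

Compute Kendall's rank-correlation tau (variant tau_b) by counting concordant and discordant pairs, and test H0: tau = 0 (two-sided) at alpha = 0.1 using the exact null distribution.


Step 1: Enumerate the 45 unordered pairs (i,j) with i<j and classify each by sign(x_j-x_i) * sign(y_j-y_i).
  (1,2):dx=+11,dy=+9->C; (1,3):dx=+5,dy=+8->C; (1,4):dx=+2,dy=-4->D; (1,5):dx=+1,dy=+5->C
  (1,6):dx=+4,dy=-2->D; (1,7):dx=+6,dy=-7->D; (1,8):dx=+7,dy=+1->C; (1,9):dx=+12,dy=+12->C
  (1,10):dx=+10,dy=+4->C; (2,3):dx=-6,dy=-1->C; (2,4):dx=-9,dy=-13->C; (2,5):dx=-10,dy=-4->C
  (2,6):dx=-7,dy=-11->C; (2,7):dx=-5,dy=-16->C; (2,8):dx=-4,dy=-8->C; (2,9):dx=+1,dy=+3->C
  (2,10):dx=-1,dy=-5->C; (3,4):dx=-3,dy=-12->C; (3,5):dx=-4,dy=-3->C; (3,6):dx=-1,dy=-10->C
  (3,7):dx=+1,dy=-15->D; (3,8):dx=+2,dy=-7->D; (3,9):dx=+7,dy=+4->C; (3,10):dx=+5,dy=-4->D
  (4,5):dx=-1,dy=+9->D; (4,6):dx=+2,dy=+2->C; (4,7):dx=+4,dy=-3->D; (4,8):dx=+5,dy=+5->C
  (4,9):dx=+10,dy=+16->C; (4,10):dx=+8,dy=+8->C; (5,6):dx=+3,dy=-7->D; (5,7):dx=+5,dy=-12->D
  (5,8):dx=+6,dy=-4->D; (5,9):dx=+11,dy=+7->C; (5,10):dx=+9,dy=-1->D; (6,7):dx=+2,dy=-5->D
  (6,8):dx=+3,dy=+3->C; (6,9):dx=+8,dy=+14->C; (6,10):dx=+6,dy=+6->C; (7,8):dx=+1,dy=+8->C
  (7,9):dx=+6,dy=+19->C; (7,10):dx=+4,dy=+11->C; (8,9):dx=+5,dy=+11->C; (8,10):dx=+3,dy=+3->C
  (9,10):dx=-2,dy=-8->C
Step 2: C = 32, D = 13, total pairs = 45.
Step 3: tau = (C - D)/(n(n-1)/2) = (32 - 13)/45 = 0.422222.
Step 4: Exact two-sided p-value (enumerate n! = 3628800 permutations of y under H0): p = 0.108313.
Step 5: alpha = 0.1. fail to reject H0.

tau_b = 0.4222 (C=32, D=13), p = 0.108313, fail to reject H0.


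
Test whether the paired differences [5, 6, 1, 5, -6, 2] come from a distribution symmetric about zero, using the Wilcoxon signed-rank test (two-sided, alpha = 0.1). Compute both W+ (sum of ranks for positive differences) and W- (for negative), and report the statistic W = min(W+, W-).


Step 1: Drop any zero differences (none here) and take |d_i|.
|d| = [5, 6, 1, 5, 6, 2]
Step 2: Midrank |d_i| (ties get averaged ranks).
ranks: |5|->3.5, |6|->5.5, |1|->1, |5|->3.5, |6|->5.5, |2|->2
Step 3: Attach original signs; sum ranks with positive sign and with negative sign.
W+ = 3.5 + 5.5 + 1 + 3.5 + 2 = 15.5
W- = 5.5 = 5.5
(Check: W+ + W- = 21 should equal n(n+1)/2 = 21.)
Step 4: Test statistic W = min(W+, W-) = 5.5.
Step 5: Ties in |d|, so use the tie-corrected normal approximation.
        E[W] = n(n+1)/4 = 6*7/4 = 10.5.
        Tie groups: |d|=5 (t=2), |d|=6 (t=2); sum(t^3 - t) = 12.
        Var[W] = n(n+1)(2n+1)/24 - sum(t^3-t)/48 = 546/24 - 12/48 = 22.5.
        z = (W - E[W]) / sqrt(Var[W]) = (5.5 - 10.5) / 4.7434 = -1.0541.
        Two-sided p = 2*Phi(z) = 0.291841.
Step 6: alpha = 0.1. fail to reject H0.

W+ = 15.5, W- = 5.5, W = min = 5.5, p = 0.291841, fail to reject H0.


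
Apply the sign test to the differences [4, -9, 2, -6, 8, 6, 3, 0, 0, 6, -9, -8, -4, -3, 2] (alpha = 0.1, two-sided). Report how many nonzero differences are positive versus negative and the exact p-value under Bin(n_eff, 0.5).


Step 1: Discard zero differences. Original n = 15; n_eff = number of nonzero differences = 13.
Nonzero differences (with sign): +4, -9, +2, -6, +8, +6, +3, +6, -9, -8, -4, -3, +2
Step 2: Count signs: positive = 7, negative = 6.
Step 3: Under H0: P(positive) = 0.5, so the number of positives S ~ Bin(13, 0.5).
Step 4: Two-sided exact p-value = sum of Bin(13,0.5) probabilities at or below the observed probability = 1.000000.
Step 5: alpha = 0.1. fail to reject H0.

n_eff = 13, pos = 7, neg = 6, p = 1.000000, fail to reject H0.


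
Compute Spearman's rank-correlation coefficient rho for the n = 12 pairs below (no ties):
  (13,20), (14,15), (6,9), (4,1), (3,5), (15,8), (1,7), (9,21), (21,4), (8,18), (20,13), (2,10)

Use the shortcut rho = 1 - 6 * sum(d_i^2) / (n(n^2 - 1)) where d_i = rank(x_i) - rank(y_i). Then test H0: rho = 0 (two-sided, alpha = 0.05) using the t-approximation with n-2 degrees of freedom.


Step 1: Rank x and y separately (midranks; no ties here).
rank(x): 13->8, 14->9, 6->5, 4->4, 3->3, 15->10, 1->1, 9->7, 21->12, 8->6, 20->11, 2->2
rank(y): 20->11, 15->9, 9->6, 1->1, 5->3, 8->5, 7->4, 21->12, 4->2, 18->10, 13->8, 10->7
Step 2: d_i = R_x(i) - R_y(i); compute d_i^2.
  (8-11)^2=9, (9-9)^2=0, (5-6)^2=1, (4-1)^2=9, (3-3)^2=0, (10-5)^2=25, (1-4)^2=9, (7-12)^2=25, (12-2)^2=100, (6-10)^2=16, (11-8)^2=9, (2-7)^2=25
sum(d^2) = 228.
Step 3: rho = 1 - 6*228 / (12*(12^2 - 1)) = 1 - 1368/1716 = 0.202797.
Step 4: Under H0, t = rho * sqrt((n-2)/(1-rho^2)) = 0.6549 ~ t(10).
Step 5: Two-sided p-value from the t-distribution with 10 df = 0.527302.
Step 6: alpha = 0.05. fail to reject H0.

rho = 0.2028, p = 0.527302, fail to reject H0 at alpha = 0.05.


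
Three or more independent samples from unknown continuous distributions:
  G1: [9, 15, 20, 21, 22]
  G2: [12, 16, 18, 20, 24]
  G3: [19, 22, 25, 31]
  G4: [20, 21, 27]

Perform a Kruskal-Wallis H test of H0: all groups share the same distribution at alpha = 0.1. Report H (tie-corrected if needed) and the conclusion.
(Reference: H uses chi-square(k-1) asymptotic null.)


Step 1: Combine all N = 17 observations and assign midranks.
sorted (value, group, rank): (9,G1,1), (12,G2,2), (15,G1,3), (16,G2,4), (18,G2,5), (19,G3,6), (20,G1,8), (20,G2,8), (20,G4,8), (21,G1,10.5), (21,G4,10.5), (22,G1,12.5), (22,G3,12.5), (24,G2,14), (25,G3,15), (27,G4,16), (31,G3,17)
Step 2: Sum ranks within each group.
R_1 = 35 (n_1 = 5)
R_2 = 33 (n_2 = 5)
R_3 = 50.5 (n_3 = 4)
R_4 = 34.5 (n_4 = 3)
Step 3: H = 12/(N(N+1)) * sum(R_i^2/n_i) - 3(N+1)
     = 12/(17*18) * (35^2/5 + 33^2/5 + 50.5^2/4 + 34.5^2/3) - 3*18
     = 0.039216 * 1497.11 - 54
     = 4.710294.
Step 4: Ties present; correction factor C = 1 - 36/(17^3 - 17) = 0.992647. Corrected H = 4.710294 / 0.992647 = 4.745185.
Step 5: Under H0, H ~ chi^2(3); p-value = 0.191436.
Step 6: alpha = 0.1. fail to reject H0.

H = 4.7452, df = 3, p = 0.191436, fail to reject H0.


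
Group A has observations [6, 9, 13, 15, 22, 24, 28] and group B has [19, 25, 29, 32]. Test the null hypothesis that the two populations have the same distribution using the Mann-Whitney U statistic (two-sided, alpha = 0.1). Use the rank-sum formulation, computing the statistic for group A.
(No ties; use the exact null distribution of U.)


Step 1: Combine and sort all 11 observations; assign midranks.
sorted (value, group): (6,X), (9,X), (13,X), (15,X), (19,Y), (22,X), (24,X), (25,Y), (28,X), (29,Y), (32,Y)
ranks: 6->1, 9->2, 13->3, 15->4, 19->5, 22->6, 24->7, 25->8, 28->9, 29->10, 32->11
Step 2: Rank sum for X: R1 = 1 + 2 + 3 + 4 + 6 + 7 + 9 = 32.
Step 3: U_X = R1 - n1(n1+1)/2 = 32 - 7*8/2 = 32 - 28 = 4.
       U_Y = n1*n2 - U_X = 28 - 4 = 24.
Step 4: No ties, so the exact null distribution of U (based on enumerating the C(11,7) = 330 equally likely rank assignments) gives the two-sided p-value.
Step 5: p-value = 0.072727; compare to alpha = 0.1. reject H0.

U_X = 4, p = 0.072727, reject H0 at alpha = 0.1.


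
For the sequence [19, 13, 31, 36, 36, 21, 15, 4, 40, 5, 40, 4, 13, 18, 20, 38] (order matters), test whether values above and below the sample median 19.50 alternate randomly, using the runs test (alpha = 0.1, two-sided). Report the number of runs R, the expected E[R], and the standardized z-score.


Step 1: Compute median = 19.50; label A = above, B = below.
Labels in order: BBAAAABBABABBBAA  (n_A = 8, n_B = 8)
Step 2: Count runs R = 8.
Step 3: Under H0 (random ordering), E[R] = 2*n_A*n_B/(n_A+n_B) + 1 = 2*8*8/16 + 1 = 9.0000.
        Var[R] = 2*n_A*n_B*(2*n_A*n_B - n_A - n_B) / ((n_A+n_B)^2 * (n_A+n_B-1)) = 14336/3840 = 3.7333.
        SD[R] = 1.9322.
Step 4: Continuity-corrected z = (R + 0.5 - E[R]) / SD[R] = (8 + 0.5 - 9.0000) / 1.9322 = -0.2588.
Step 5: Two-sided p-value via normal approximation = 2*(1 - Phi(|z|)) = 0.795809.
Step 6: alpha = 0.1. fail to reject H0.

R = 8, z = -0.2588, p = 0.795809, fail to reject H0.


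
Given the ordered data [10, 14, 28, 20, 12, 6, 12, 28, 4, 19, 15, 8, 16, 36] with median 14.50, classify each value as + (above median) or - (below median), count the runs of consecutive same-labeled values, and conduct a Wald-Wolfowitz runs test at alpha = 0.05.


Step 1: Compute median = 14.50; label A = above, B = below.
Labels in order: BBAABBBABAABAA  (n_A = 7, n_B = 7)
Step 2: Count runs R = 8.
Step 3: Under H0 (random ordering), E[R] = 2*n_A*n_B/(n_A+n_B) + 1 = 2*7*7/14 + 1 = 8.0000.
        Var[R] = 2*n_A*n_B*(2*n_A*n_B - n_A - n_B) / ((n_A+n_B)^2 * (n_A+n_B-1)) = 8232/2548 = 3.2308.
        SD[R] = 1.7974.
Step 4: R = E[R], so z = 0 with no continuity correction.
Step 5: Two-sided p-value via normal approximation = 2*(1 - Phi(|z|)) = 1.000000.
Step 6: alpha = 0.05. fail to reject H0.

R = 8, z = 0.0000, p = 1.000000, fail to reject H0.


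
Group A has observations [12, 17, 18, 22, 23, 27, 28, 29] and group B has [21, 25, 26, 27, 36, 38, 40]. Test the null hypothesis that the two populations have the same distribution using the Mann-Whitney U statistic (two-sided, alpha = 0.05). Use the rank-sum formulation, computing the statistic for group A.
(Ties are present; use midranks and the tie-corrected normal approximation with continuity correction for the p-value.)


Step 1: Combine and sort all 15 observations; assign midranks.
sorted (value, group): (12,X), (17,X), (18,X), (21,Y), (22,X), (23,X), (25,Y), (26,Y), (27,X), (27,Y), (28,X), (29,X), (36,Y), (38,Y), (40,Y)
ranks: 12->1, 17->2, 18->3, 21->4, 22->5, 23->6, 25->7, 26->8, 27->9.5, 27->9.5, 28->11, 29->12, 36->13, 38->14, 40->15
Step 2: Rank sum for X: R1 = 1 + 2 + 3 + 5 + 6 + 9.5 + 11 + 12 = 49.5.
Step 3: U_X = R1 - n1(n1+1)/2 = 49.5 - 8*9/2 = 49.5 - 36 = 13.5.
       U_Y = n1*n2 - U_X = 56 - 13.5 = 42.5.
Step 4: Ties are present, so use the tie-corrected normal approximation (with continuity correction) for the p-value.
Step 5: p-value = 0.104882; compare to alpha = 0.05. fail to reject H0.

U_X = 13.5, p = 0.104882, fail to reject H0 at alpha = 0.05.


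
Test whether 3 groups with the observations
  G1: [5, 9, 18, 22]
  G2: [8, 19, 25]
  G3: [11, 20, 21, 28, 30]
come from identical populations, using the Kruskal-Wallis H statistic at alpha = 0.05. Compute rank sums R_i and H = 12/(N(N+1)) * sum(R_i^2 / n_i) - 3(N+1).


Step 1: Combine all N = 12 observations and assign midranks.
sorted (value, group, rank): (5,G1,1), (8,G2,2), (9,G1,3), (11,G3,4), (18,G1,5), (19,G2,6), (20,G3,7), (21,G3,8), (22,G1,9), (25,G2,10), (28,G3,11), (30,G3,12)
Step 2: Sum ranks within each group.
R_1 = 18 (n_1 = 4)
R_2 = 18 (n_2 = 3)
R_3 = 42 (n_3 = 5)
Step 3: H = 12/(N(N+1)) * sum(R_i^2/n_i) - 3(N+1)
     = 12/(12*13) * (18^2/4 + 18^2/3 + 42^2/5) - 3*13
     = 0.076923 * 541.8 - 39
     = 2.676923.
Step 4: No ties, so H is used without correction.
Step 5: Under H0, H ~ chi^2(2); p-value = 0.262249.
Step 6: alpha = 0.05. fail to reject H0.

H = 2.6769, df = 2, p = 0.262249, fail to reject H0.


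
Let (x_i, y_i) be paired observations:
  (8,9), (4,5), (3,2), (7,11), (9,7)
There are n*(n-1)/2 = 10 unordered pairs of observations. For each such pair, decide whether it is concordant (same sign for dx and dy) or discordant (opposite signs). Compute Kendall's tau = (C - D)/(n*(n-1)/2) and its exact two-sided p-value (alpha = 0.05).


Step 1: Enumerate the 10 unordered pairs (i,j) with i<j and classify each by sign(x_j-x_i) * sign(y_j-y_i).
  (1,2):dx=-4,dy=-4->C; (1,3):dx=-5,dy=-7->C; (1,4):dx=-1,dy=+2->D; (1,5):dx=+1,dy=-2->D
  (2,3):dx=-1,dy=-3->C; (2,4):dx=+3,dy=+6->C; (2,5):dx=+5,dy=+2->C; (3,4):dx=+4,dy=+9->C
  (3,5):dx=+6,dy=+5->C; (4,5):dx=+2,dy=-4->D
Step 2: C = 7, D = 3, total pairs = 10.
Step 3: tau = (C - D)/(n(n-1)/2) = (7 - 3)/10 = 0.400000.
Step 4: Exact two-sided p-value (enumerate n! = 120 permutations of y under H0): p = 0.483333.
Step 5: alpha = 0.05. fail to reject H0.

tau_b = 0.4000 (C=7, D=3), p = 0.483333, fail to reject H0.


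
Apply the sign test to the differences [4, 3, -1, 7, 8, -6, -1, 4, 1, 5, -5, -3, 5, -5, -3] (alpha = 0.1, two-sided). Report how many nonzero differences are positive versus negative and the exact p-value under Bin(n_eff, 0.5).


Step 1: Discard zero differences. Original n = 15; n_eff = number of nonzero differences = 15.
Nonzero differences (with sign): +4, +3, -1, +7, +8, -6, -1, +4, +1, +5, -5, -3, +5, -5, -3
Step 2: Count signs: positive = 8, negative = 7.
Step 3: Under H0: P(positive) = 0.5, so the number of positives S ~ Bin(15, 0.5).
Step 4: Two-sided exact p-value = sum of Bin(15,0.5) probabilities at or below the observed probability = 1.000000.
Step 5: alpha = 0.1. fail to reject H0.

n_eff = 15, pos = 8, neg = 7, p = 1.000000, fail to reject H0.


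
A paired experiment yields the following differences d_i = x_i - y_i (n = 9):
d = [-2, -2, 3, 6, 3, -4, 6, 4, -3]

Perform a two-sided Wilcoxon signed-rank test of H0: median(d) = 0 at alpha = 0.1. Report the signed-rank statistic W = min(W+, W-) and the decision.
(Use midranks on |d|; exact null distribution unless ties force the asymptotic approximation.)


Step 1: Drop any zero differences (none here) and take |d_i|.
|d| = [2, 2, 3, 6, 3, 4, 6, 4, 3]
Step 2: Midrank |d_i| (ties get averaged ranks).
ranks: |2|->1.5, |2|->1.5, |3|->4, |6|->8.5, |3|->4, |4|->6.5, |6|->8.5, |4|->6.5, |3|->4
Step 3: Attach original signs; sum ranks with positive sign and with negative sign.
W+ = 4 + 8.5 + 4 + 8.5 + 6.5 = 31.5
W- = 1.5 + 1.5 + 6.5 + 4 = 13.5
(Check: W+ + W- = 45 should equal n(n+1)/2 = 45.)
Step 4: Test statistic W = min(W+, W-) = 13.5.
Step 5: Ties in |d|, so use the tie-corrected normal approximation.
        E[W] = n(n+1)/4 = 9*10/4 = 22.5.
        Tie groups: |d|=2 (t=2), |d|=3 (t=3), |d|=4 (t=2), |d|=6 (t=2); sum(t^3 - t) = 42.
        Var[W] = n(n+1)(2n+1)/24 - sum(t^3-t)/48 = 1710/24 - 42/48 = 70.375.
        z = (W - E[W]) / sqrt(Var[W]) = (13.5 - 22.5) / 8.3890 = -1.0728.
        Two-sided p = 2*Phi(z) = 0.283345.
Step 6: alpha = 0.1. fail to reject H0.

W+ = 31.5, W- = 13.5, W = min = 13.5, p = 0.283345, fail to reject H0.


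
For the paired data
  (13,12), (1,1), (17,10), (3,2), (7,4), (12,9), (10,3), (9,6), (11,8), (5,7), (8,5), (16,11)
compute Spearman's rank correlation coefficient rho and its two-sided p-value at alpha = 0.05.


Step 1: Rank x and y separately (midranks; no ties here).
rank(x): 13->10, 1->1, 17->12, 3->2, 7->4, 12->9, 10->7, 9->6, 11->8, 5->3, 8->5, 16->11
rank(y): 12->12, 1->1, 10->10, 2->2, 4->4, 9->9, 3->3, 6->6, 8->8, 7->7, 5->5, 11->11
Step 2: d_i = R_x(i) - R_y(i); compute d_i^2.
  (10-12)^2=4, (1-1)^2=0, (12-10)^2=4, (2-2)^2=0, (4-4)^2=0, (9-9)^2=0, (7-3)^2=16, (6-6)^2=0, (8-8)^2=0, (3-7)^2=16, (5-5)^2=0, (11-11)^2=0
sum(d^2) = 40.
Step 3: rho = 1 - 6*40 / (12*(12^2 - 1)) = 1 - 240/1716 = 0.860140.
Step 4: Under H0, t = rho * sqrt((n-2)/(1-rho^2)) = 5.3327 ~ t(10).
Step 5: Two-sided p-value from the t-distribution with 10 df = 0.000332.
Step 6: alpha = 0.05. reject H0.

rho = 0.8601, p = 0.000332, reject H0 at alpha = 0.05.


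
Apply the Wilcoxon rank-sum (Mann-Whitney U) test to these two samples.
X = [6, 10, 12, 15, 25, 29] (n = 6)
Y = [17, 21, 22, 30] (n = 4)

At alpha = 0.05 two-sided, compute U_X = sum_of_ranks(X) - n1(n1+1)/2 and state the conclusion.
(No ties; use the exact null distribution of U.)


Step 1: Combine and sort all 10 observations; assign midranks.
sorted (value, group): (6,X), (10,X), (12,X), (15,X), (17,Y), (21,Y), (22,Y), (25,X), (29,X), (30,Y)
ranks: 6->1, 10->2, 12->3, 15->4, 17->5, 21->6, 22->7, 25->8, 29->9, 30->10
Step 2: Rank sum for X: R1 = 1 + 2 + 3 + 4 + 8 + 9 = 27.
Step 3: U_X = R1 - n1(n1+1)/2 = 27 - 6*7/2 = 27 - 21 = 6.
       U_Y = n1*n2 - U_X = 24 - 6 = 18.
Step 4: No ties, so the exact null distribution of U (based on enumerating the C(10,6) = 210 equally likely rank assignments) gives the two-sided p-value.
Step 5: p-value = 0.257143; compare to alpha = 0.05. fail to reject H0.

U_X = 6, p = 0.257143, fail to reject H0 at alpha = 0.05.


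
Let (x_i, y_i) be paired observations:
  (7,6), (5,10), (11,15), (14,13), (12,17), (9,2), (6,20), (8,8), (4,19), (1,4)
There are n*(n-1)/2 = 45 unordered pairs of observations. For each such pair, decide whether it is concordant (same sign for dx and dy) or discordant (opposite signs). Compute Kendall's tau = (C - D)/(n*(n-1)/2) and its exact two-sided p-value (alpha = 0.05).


Step 1: Enumerate the 45 unordered pairs (i,j) with i<j and classify each by sign(x_j-x_i) * sign(y_j-y_i).
  (1,2):dx=-2,dy=+4->D; (1,3):dx=+4,dy=+9->C; (1,4):dx=+7,dy=+7->C; (1,5):dx=+5,dy=+11->C
  (1,6):dx=+2,dy=-4->D; (1,7):dx=-1,dy=+14->D; (1,8):dx=+1,dy=+2->C; (1,9):dx=-3,dy=+13->D
  (1,10):dx=-6,dy=-2->C; (2,3):dx=+6,dy=+5->C; (2,4):dx=+9,dy=+3->C; (2,5):dx=+7,dy=+7->C
  (2,6):dx=+4,dy=-8->D; (2,7):dx=+1,dy=+10->C; (2,8):dx=+3,dy=-2->D; (2,9):dx=-1,dy=+9->D
  (2,10):dx=-4,dy=-6->C; (3,4):dx=+3,dy=-2->D; (3,5):dx=+1,dy=+2->C; (3,6):dx=-2,dy=-13->C
  (3,7):dx=-5,dy=+5->D; (3,8):dx=-3,dy=-7->C; (3,9):dx=-7,dy=+4->D; (3,10):dx=-10,dy=-11->C
  (4,5):dx=-2,dy=+4->D; (4,6):dx=-5,dy=-11->C; (4,7):dx=-8,dy=+7->D; (4,8):dx=-6,dy=-5->C
  (4,9):dx=-10,dy=+6->D; (4,10):dx=-13,dy=-9->C; (5,6):dx=-3,dy=-15->C; (5,7):dx=-6,dy=+3->D
  (5,8):dx=-4,dy=-9->C; (5,9):dx=-8,dy=+2->D; (5,10):dx=-11,dy=-13->C; (6,7):dx=-3,dy=+18->D
  (6,8):dx=-1,dy=+6->D; (6,9):dx=-5,dy=+17->D; (6,10):dx=-8,dy=+2->D; (7,8):dx=+2,dy=-12->D
  (7,9):dx=-2,dy=-1->C; (7,10):dx=-5,dy=-16->C; (8,9):dx=-4,dy=+11->D; (8,10):dx=-7,dy=-4->C
  (9,10):dx=-3,dy=-15->C
Step 2: C = 24, D = 21, total pairs = 45.
Step 3: tau = (C - D)/(n(n-1)/2) = (24 - 21)/45 = 0.066667.
Step 4: Exact two-sided p-value (enumerate n! = 3628800 permutations of y under H0): p = 0.861801.
Step 5: alpha = 0.05. fail to reject H0.

tau_b = 0.0667 (C=24, D=21), p = 0.861801, fail to reject H0.


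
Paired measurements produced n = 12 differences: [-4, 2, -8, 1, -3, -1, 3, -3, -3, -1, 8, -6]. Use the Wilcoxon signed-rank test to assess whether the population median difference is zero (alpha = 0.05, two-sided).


Step 1: Drop any zero differences (none here) and take |d_i|.
|d| = [4, 2, 8, 1, 3, 1, 3, 3, 3, 1, 8, 6]
Step 2: Midrank |d_i| (ties get averaged ranks).
ranks: |4|->9, |2|->4, |8|->11.5, |1|->2, |3|->6.5, |1|->2, |3|->6.5, |3|->6.5, |3|->6.5, |1|->2, |8|->11.5, |6|->10
Step 3: Attach original signs; sum ranks with positive sign and with negative sign.
W+ = 4 + 2 + 6.5 + 11.5 = 24
W- = 9 + 11.5 + 6.5 + 2 + 6.5 + 6.5 + 2 + 10 = 54
(Check: W+ + W- = 78 should equal n(n+1)/2 = 78.)
Step 4: Test statistic W = min(W+, W-) = 24.
Step 5: Ties in |d|, so use the tie-corrected normal approximation.
        E[W] = n(n+1)/4 = 12*13/4 = 39.
        Tie groups: |d|=1 (t=3), |d|=3 (t=4), |d|=8 (t=2); sum(t^3 - t) = 90.
        Var[W] = n(n+1)(2n+1)/24 - sum(t^3-t)/48 = 3900/24 - 90/48 = 160.625.
        z = (W - E[W]) / sqrt(Var[W]) = (24 - 39) / 12.6738 = -1.1835.
        Two-sided p = 2*Phi(z) = 0.236593.
Step 6: alpha = 0.05. fail to reject H0.

W+ = 24, W- = 54, W = min = 24, p = 0.236593, fail to reject H0.


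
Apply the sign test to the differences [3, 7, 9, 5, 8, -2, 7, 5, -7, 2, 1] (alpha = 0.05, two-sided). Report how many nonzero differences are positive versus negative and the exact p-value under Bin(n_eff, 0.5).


Step 1: Discard zero differences. Original n = 11; n_eff = number of nonzero differences = 11.
Nonzero differences (with sign): +3, +7, +9, +5, +8, -2, +7, +5, -7, +2, +1
Step 2: Count signs: positive = 9, negative = 2.
Step 3: Under H0: P(positive) = 0.5, so the number of positives S ~ Bin(11, 0.5).
Step 4: Two-sided exact p-value = sum of Bin(11,0.5) probabilities at or below the observed probability = 0.065430.
Step 5: alpha = 0.05. fail to reject H0.

n_eff = 11, pos = 9, neg = 2, p = 0.065430, fail to reject H0.


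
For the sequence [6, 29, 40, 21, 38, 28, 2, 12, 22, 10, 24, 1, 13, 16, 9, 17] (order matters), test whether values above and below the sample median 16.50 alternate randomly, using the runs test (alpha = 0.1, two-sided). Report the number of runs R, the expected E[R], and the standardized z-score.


Step 1: Compute median = 16.50; label A = above, B = below.
Labels in order: BAAAAABBABABBBBA  (n_A = 8, n_B = 8)
Step 2: Count runs R = 8.
Step 3: Under H0 (random ordering), E[R] = 2*n_A*n_B/(n_A+n_B) + 1 = 2*8*8/16 + 1 = 9.0000.
        Var[R] = 2*n_A*n_B*(2*n_A*n_B - n_A - n_B) / ((n_A+n_B)^2 * (n_A+n_B-1)) = 14336/3840 = 3.7333.
        SD[R] = 1.9322.
Step 4: Continuity-corrected z = (R + 0.5 - E[R]) / SD[R] = (8 + 0.5 - 9.0000) / 1.9322 = -0.2588.
Step 5: Two-sided p-value via normal approximation = 2*(1 - Phi(|z|)) = 0.795809.
Step 6: alpha = 0.1. fail to reject H0.

R = 8, z = -0.2588, p = 0.795809, fail to reject H0.


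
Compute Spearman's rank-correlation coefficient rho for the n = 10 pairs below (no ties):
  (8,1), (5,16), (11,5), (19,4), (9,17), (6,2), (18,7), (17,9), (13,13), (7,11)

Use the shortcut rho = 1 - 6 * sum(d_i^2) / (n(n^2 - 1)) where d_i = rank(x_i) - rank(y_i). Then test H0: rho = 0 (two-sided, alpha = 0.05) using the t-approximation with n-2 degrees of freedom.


Step 1: Rank x and y separately (midranks; no ties here).
rank(x): 8->4, 5->1, 11->6, 19->10, 9->5, 6->2, 18->9, 17->8, 13->7, 7->3
rank(y): 1->1, 16->9, 5->4, 4->3, 17->10, 2->2, 7->5, 9->6, 13->8, 11->7
Step 2: d_i = R_x(i) - R_y(i); compute d_i^2.
  (4-1)^2=9, (1-9)^2=64, (6-4)^2=4, (10-3)^2=49, (5-10)^2=25, (2-2)^2=0, (9-5)^2=16, (8-6)^2=4, (7-8)^2=1, (3-7)^2=16
sum(d^2) = 188.
Step 3: rho = 1 - 6*188 / (10*(10^2 - 1)) = 1 - 1128/990 = -0.139394.
Step 4: Under H0, t = rho * sqrt((n-2)/(1-rho^2)) = -0.3982 ~ t(8).
Step 5: Two-sided p-value from the t-distribution with 8 df = 0.700932.
Step 6: alpha = 0.05. fail to reject H0.

rho = -0.1394, p = 0.700932, fail to reject H0 at alpha = 0.05.


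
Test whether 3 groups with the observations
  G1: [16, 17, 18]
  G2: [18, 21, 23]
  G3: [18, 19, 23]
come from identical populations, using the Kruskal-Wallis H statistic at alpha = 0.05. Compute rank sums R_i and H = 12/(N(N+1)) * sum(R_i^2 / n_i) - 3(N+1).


Step 1: Combine all N = 9 observations and assign midranks.
sorted (value, group, rank): (16,G1,1), (17,G1,2), (18,G1,4), (18,G2,4), (18,G3,4), (19,G3,6), (21,G2,7), (23,G2,8.5), (23,G3,8.5)
Step 2: Sum ranks within each group.
R_1 = 7 (n_1 = 3)
R_2 = 19.5 (n_2 = 3)
R_3 = 18.5 (n_3 = 3)
Step 3: H = 12/(N(N+1)) * sum(R_i^2/n_i) - 3(N+1)
     = 12/(9*10) * (7^2/3 + 19.5^2/3 + 18.5^2/3) - 3*10
     = 0.133333 * 257.167 - 30
     = 4.288889.
Step 4: Ties present; correction factor C = 1 - 30/(9^3 - 9) = 0.958333. Corrected H = 4.288889 / 0.958333 = 4.475362.
Step 5: Under H0, H ~ chi^2(2); p-value = 0.106706.
Step 6: alpha = 0.05. fail to reject H0.

H = 4.4754, df = 2, p = 0.106706, fail to reject H0.


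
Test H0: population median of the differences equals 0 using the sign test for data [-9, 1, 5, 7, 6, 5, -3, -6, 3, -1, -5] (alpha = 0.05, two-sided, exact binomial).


Step 1: Discard zero differences. Original n = 11; n_eff = number of nonzero differences = 11.
Nonzero differences (with sign): -9, +1, +5, +7, +6, +5, -3, -6, +3, -1, -5
Step 2: Count signs: positive = 6, negative = 5.
Step 3: Under H0: P(positive) = 0.5, so the number of positives S ~ Bin(11, 0.5).
Step 4: Two-sided exact p-value = sum of Bin(11,0.5) probabilities at or below the observed probability = 1.000000.
Step 5: alpha = 0.05. fail to reject H0.

n_eff = 11, pos = 6, neg = 5, p = 1.000000, fail to reject H0.


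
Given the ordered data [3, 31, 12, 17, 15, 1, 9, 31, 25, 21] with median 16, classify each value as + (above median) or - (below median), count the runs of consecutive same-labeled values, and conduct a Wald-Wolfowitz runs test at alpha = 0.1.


Step 1: Compute median = 16; label A = above, B = below.
Labels in order: BABABBBAAA  (n_A = 5, n_B = 5)
Step 2: Count runs R = 6.
Step 3: Under H0 (random ordering), E[R] = 2*n_A*n_B/(n_A+n_B) + 1 = 2*5*5/10 + 1 = 6.0000.
        Var[R] = 2*n_A*n_B*(2*n_A*n_B - n_A - n_B) / ((n_A+n_B)^2 * (n_A+n_B-1)) = 2000/900 = 2.2222.
        SD[R] = 1.4907.
Step 4: R = E[R], so z = 0 with no continuity correction.
Step 5: Two-sided p-value via normal approximation = 2*(1 - Phi(|z|)) = 1.000000.
Step 6: alpha = 0.1. fail to reject H0.

R = 6, z = 0.0000, p = 1.000000, fail to reject H0.


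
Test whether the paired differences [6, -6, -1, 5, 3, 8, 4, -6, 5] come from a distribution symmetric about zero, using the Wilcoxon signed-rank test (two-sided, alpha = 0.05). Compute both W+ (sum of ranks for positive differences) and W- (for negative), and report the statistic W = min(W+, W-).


Step 1: Drop any zero differences (none here) and take |d_i|.
|d| = [6, 6, 1, 5, 3, 8, 4, 6, 5]
Step 2: Midrank |d_i| (ties get averaged ranks).
ranks: |6|->7, |6|->7, |1|->1, |5|->4.5, |3|->2, |8|->9, |4|->3, |6|->7, |5|->4.5
Step 3: Attach original signs; sum ranks with positive sign and with negative sign.
W+ = 7 + 4.5 + 2 + 9 + 3 + 4.5 = 30
W- = 7 + 1 + 7 = 15
(Check: W+ + W- = 45 should equal n(n+1)/2 = 45.)
Step 4: Test statistic W = min(W+, W-) = 15.
Step 5: Ties in |d|, so use the tie-corrected normal approximation.
        E[W] = n(n+1)/4 = 9*10/4 = 22.5.
        Tie groups: |d|=5 (t=2), |d|=6 (t=3); sum(t^3 - t) = 30.
        Var[W] = n(n+1)(2n+1)/24 - sum(t^3-t)/48 = 1710/24 - 30/48 = 70.625.
        z = (W - E[W]) / sqrt(Var[W]) = (15 - 22.5) / 8.4039 = -0.8924.
        Two-sided p = 2*Phi(z) = 0.372154.
Step 6: alpha = 0.05. fail to reject H0.

W+ = 30, W- = 15, W = min = 15, p = 0.372154, fail to reject H0.


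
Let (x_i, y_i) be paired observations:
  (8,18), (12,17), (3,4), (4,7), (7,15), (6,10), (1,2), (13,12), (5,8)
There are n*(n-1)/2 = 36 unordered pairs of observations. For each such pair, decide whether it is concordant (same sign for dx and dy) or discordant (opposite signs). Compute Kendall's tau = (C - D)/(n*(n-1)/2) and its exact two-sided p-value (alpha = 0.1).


Step 1: Enumerate the 36 unordered pairs (i,j) with i<j and classify each by sign(x_j-x_i) * sign(y_j-y_i).
  (1,2):dx=+4,dy=-1->D; (1,3):dx=-5,dy=-14->C; (1,4):dx=-4,dy=-11->C; (1,5):dx=-1,dy=-3->C
  (1,6):dx=-2,dy=-8->C; (1,7):dx=-7,dy=-16->C; (1,8):dx=+5,dy=-6->D; (1,9):dx=-3,dy=-10->C
  (2,3):dx=-9,dy=-13->C; (2,4):dx=-8,dy=-10->C; (2,5):dx=-5,dy=-2->C; (2,6):dx=-6,dy=-7->C
  (2,7):dx=-11,dy=-15->C; (2,8):dx=+1,dy=-5->D; (2,9):dx=-7,dy=-9->C; (3,4):dx=+1,dy=+3->C
  (3,5):dx=+4,dy=+11->C; (3,6):dx=+3,dy=+6->C; (3,7):dx=-2,dy=-2->C; (3,8):dx=+10,dy=+8->C
  (3,9):dx=+2,dy=+4->C; (4,5):dx=+3,dy=+8->C; (4,6):dx=+2,dy=+3->C; (4,7):dx=-3,dy=-5->C
  (4,8):dx=+9,dy=+5->C; (4,9):dx=+1,dy=+1->C; (5,6):dx=-1,dy=-5->C; (5,7):dx=-6,dy=-13->C
  (5,8):dx=+6,dy=-3->D; (5,9):dx=-2,dy=-7->C; (6,7):dx=-5,dy=-8->C; (6,8):dx=+7,dy=+2->C
  (6,9):dx=-1,dy=-2->C; (7,8):dx=+12,dy=+10->C; (7,9):dx=+4,dy=+6->C; (8,9):dx=-8,dy=-4->C
Step 2: C = 32, D = 4, total pairs = 36.
Step 3: tau = (C - D)/(n(n-1)/2) = (32 - 4)/36 = 0.777778.
Step 4: Exact two-sided p-value (enumerate n! = 362880 permutations of y under H0): p = 0.002425.
Step 5: alpha = 0.1. reject H0.

tau_b = 0.7778 (C=32, D=4), p = 0.002425, reject H0.


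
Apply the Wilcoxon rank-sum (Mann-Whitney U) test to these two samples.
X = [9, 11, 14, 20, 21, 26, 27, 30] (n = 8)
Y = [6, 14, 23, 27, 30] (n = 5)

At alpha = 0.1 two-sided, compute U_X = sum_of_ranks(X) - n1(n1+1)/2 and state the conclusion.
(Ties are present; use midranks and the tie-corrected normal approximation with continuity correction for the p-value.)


Step 1: Combine and sort all 13 observations; assign midranks.
sorted (value, group): (6,Y), (9,X), (11,X), (14,X), (14,Y), (20,X), (21,X), (23,Y), (26,X), (27,X), (27,Y), (30,X), (30,Y)
ranks: 6->1, 9->2, 11->3, 14->4.5, 14->4.5, 20->6, 21->7, 23->8, 26->9, 27->10.5, 27->10.5, 30->12.5, 30->12.5
Step 2: Rank sum for X: R1 = 2 + 3 + 4.5 + 6 + 7 + 9 + 10.5 + 12.5 = 54.5.
Step 3: U_X = R1 - n1(n1+1)/2 = 54.5 - 8*9/2 = 54.5 - 36 = 18.5.
       U_Y = n1*n2 - U_X = 40 - 18.5 = 21.5.
Step 4: Ties are present, so use the tie-corrected normal approximation (with continuity correction) for the p-value.
Step 5: p-value = 0.883138; compare to alpha = 0.1. fail to reject H0.

U_X = 18.5, p = 0.883138, fail to reject H0 at alpha = 0.1.


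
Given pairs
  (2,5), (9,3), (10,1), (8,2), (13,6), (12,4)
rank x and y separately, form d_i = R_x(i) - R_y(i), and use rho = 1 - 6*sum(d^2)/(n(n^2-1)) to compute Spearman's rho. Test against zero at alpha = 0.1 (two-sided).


Step 1: Rank x and y separately (midranks; no ties here).
rank(x): 2->1, 9->3, 10->4, 8->2, 13->6, 12->5
rank(y): 5->5, 3->3, 1->1, 2->2, 6->6, 4->4
Step 2: d_i = R_x(i) - R_y(i); compute d_i^2.
  (1-5)^2=16, (3-3)^2=0, (4-1)^2=9, (2-2)^2=0, (6-6)^2=0, (5-4)^2=1
sum(d^2) = 26.
Step 3: rho = 1 - 6*26 / (6*(6^2 - 1)) = 1 - 156/210 = 0.257143.
Step 4: Under H0, t = rho * sqrt((n-2)/(1-rho^2)) = 0.5322 ~ t(4).
Step 5: Two-sided p-value from the t-distribution with 4 df = 0.622787.
Step 6: alpha = 0.1. fail to reject H0.

rho = 0.2571, p = 0.622787, fail to reject H0 at alpha = 0.1.
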